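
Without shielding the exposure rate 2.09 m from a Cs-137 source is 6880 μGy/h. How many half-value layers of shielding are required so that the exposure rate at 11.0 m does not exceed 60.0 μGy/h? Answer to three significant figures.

2.05 half-value layers

At 11.0 m, distance alone gives (2.09/11.0)² = 0.03610, so 6880 × 0.03610 = 248.4 μGy/h.
Further attenuation needed: 248.4/60.0 = 4.140.
n = log₂(4.140) = 2.050 half-value layers.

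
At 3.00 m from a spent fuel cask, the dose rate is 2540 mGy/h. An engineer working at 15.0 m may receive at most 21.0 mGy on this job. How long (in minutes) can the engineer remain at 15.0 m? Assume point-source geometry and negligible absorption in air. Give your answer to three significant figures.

12.4 min

Applying the 1/r² law, rate at 15.0 m:
2540 × (3.00/15.0)² = 2540 × 0.04000 = 101.6 mGy/h.
Stay time = 21.0 mGy ÷ 101.6 mGy/h = 0.2067 h = 12.40 min.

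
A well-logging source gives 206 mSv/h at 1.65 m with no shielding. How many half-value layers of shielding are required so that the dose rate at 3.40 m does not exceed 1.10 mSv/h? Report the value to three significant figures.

5.46 half-value layers

At 3.40 m, distance alone gives 206 × (1.65/3.40)² = 206 × 0.2355 = 48.51 mSv/h.
Further attenuation needed: 48.51/1.10 = 44.10.
n = log₂(44.10) = 5.463 half-value layers.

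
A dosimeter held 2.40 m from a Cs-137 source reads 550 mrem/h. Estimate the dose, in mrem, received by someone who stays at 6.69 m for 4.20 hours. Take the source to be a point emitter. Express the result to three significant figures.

297 mrem

Using I₁d₁² = I₂d₂², rate at 6.69 m:
(2.40/6.69)² = 0.1287, so 550 × 0.1287 = 70.79 mrem/h.
Dose = rate × time = 70.79 mrem/h × 4.200 h = 297.3 mrem.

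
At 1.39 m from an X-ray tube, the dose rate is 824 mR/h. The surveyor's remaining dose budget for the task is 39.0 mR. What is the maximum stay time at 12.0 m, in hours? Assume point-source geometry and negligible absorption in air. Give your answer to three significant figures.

Intensity scales as (d₁/d₂)², so rate at 12.0 m:
(1.39/12.0)² = 0.01342, so 824 × 0.01342 = 11.06 mR/h.
Stay time = 39.0 mR ÷ 11.06 mR/h = 3.526 h.

3.53 h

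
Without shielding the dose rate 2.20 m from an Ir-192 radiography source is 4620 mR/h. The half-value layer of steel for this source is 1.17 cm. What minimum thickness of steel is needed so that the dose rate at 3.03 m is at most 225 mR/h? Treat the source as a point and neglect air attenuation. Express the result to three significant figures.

4.02 cm

At 3.03 m, distance alone gives 4620 × (2.20/3.03)² = 4620 × 0.5272 = 2436 mR/h.
Further attenuation needed: 2436/225 = 10.83.
n = log₂(10.83) = 3.437 half-value layers.
Thickness = 3.437 × 1.17 cm = 4.021 cm.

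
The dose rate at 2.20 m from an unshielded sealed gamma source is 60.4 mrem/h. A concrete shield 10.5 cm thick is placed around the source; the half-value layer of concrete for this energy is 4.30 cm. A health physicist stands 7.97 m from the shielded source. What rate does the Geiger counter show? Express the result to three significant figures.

0.847 mrem/h

Distance alone: 60.4 × (2.20/7.97)² = 60.4 × 0.07620 = 4.602 mrem/h.
Shield: 10.5/4.30 = 2.442 half-value layers → attenuation 2^(−2.442) = 0.1840.
Combined: 4.602 × 0.1840 = 0.8468 mrem/h.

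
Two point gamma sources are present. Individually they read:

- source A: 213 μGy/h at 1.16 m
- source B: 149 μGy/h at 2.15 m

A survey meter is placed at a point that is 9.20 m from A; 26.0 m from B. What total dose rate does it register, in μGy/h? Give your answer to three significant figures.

Each source contributes Iᵢ·(dᵢ/rᵢ)²; contributions add.
A: 213 × (1.16/9.20)² = 3.386 μGy/h
B: 149 × (2.15/26.0)² = 1.019 μGy/h
Total = 3.386 + 1.019 = 4.405 μGy/h.

4.41 μGy/h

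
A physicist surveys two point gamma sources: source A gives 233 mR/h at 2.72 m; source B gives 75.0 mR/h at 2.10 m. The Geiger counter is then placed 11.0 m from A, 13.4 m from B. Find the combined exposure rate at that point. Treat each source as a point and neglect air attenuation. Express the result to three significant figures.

16.1 mR/h

By superposition, sum each source's inverse-square contribution:
A: 233 × (2.72/11.0)² = 14.25 mR/h
B: 75.0 × (2.10/13.4)² = 1.842 mR/h
Total = 14.25 + 1.842 = 16.09 mR/h.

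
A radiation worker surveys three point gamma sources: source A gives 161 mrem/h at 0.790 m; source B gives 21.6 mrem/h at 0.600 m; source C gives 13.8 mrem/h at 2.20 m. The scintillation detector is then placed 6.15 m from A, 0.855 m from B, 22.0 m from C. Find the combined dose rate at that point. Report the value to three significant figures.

13.4 mrem/h

Each source contributes Iᵢ·(dᵢ/rᵢ)²; contributions add.
A: 161 × (0.790/6.15)² = 2.657 mrem/h
B: 21.6 × (0.600/0.855)² = 10.64 mrem/h
C: 13.8 × (2.20/22.0)² = 0.1380 mrem/h
Total = 2.657 + 10.64 + 0.1380 = 13.44 mrem/h.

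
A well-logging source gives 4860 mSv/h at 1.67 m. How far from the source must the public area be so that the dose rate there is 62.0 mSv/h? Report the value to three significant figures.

Since intensity falls as 1/r², d₂ = d₁·√(I₁/I₂).
I₁/I₂ = 4860/62.0 = 78.39, so d₂ = 1.67 × √78.39 = 14.79 m.

14.8 m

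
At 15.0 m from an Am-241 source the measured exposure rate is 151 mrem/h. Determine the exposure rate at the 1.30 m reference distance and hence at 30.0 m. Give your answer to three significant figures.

20100 mrem/h; 37.8 mrem/h

Since intensity falls as 1/r²,
At 1.30 m: (15.0/1.30)² = 133.1, so 151 × 133.1 = 20100 mrem/h
At 30.0 m: (1.30/30.0)² = 0.001878, so 20100 × 0.001878 = 37.75 mrem/h.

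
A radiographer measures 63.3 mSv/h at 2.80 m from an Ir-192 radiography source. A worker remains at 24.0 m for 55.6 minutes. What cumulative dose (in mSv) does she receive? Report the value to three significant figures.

0.798 mSv

Applying the 1/r² law, rate at 24.0 m:
63.3 × (2.80/24.0)² = 63.3 × 0.01361 = 0.8615 mSv/h.
Dose = rate × time = 0.8615 mSv/h × 0.9267 h = 0.7984 mSv.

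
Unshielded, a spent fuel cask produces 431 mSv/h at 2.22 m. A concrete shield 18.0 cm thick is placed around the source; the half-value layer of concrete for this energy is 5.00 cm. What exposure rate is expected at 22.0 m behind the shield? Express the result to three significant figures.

Distance alone: (2.22/22.0)² = 0.01018, so 431 × 0.01018 = 4.388 mSv/h.
Shield: 18.0/5.00 = 3.600 half-value layers → attenuation 2^(−3.600) = 0.08247.
Combined: 4.388 × 0.08247 = 0.3619 mSv/h.

0.362 mSv/h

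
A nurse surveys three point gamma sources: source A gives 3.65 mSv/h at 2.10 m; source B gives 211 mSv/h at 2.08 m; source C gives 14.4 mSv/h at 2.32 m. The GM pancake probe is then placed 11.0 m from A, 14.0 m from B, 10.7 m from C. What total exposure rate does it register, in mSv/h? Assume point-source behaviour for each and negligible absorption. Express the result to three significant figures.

By superposition, sum each source's inverse-square contribution:
A: 3.65 × (2.10/11.0)² = 0.1330 mSv/h
B: 211 × (2.08/14.0)² = 4.658 mSv/h
C: 14.4 × (2.32/10.7)² = 0.6770 mSv/h
Total = 0.1330 + 4.658 + 0.6770 = 5.468 mSv/h.

5.47 mSv/h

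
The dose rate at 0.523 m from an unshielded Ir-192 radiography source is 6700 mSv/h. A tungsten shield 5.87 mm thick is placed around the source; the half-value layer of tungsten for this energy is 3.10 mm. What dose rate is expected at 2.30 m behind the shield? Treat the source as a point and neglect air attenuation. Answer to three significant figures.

Distance alone: (0.523/2.30)² = 0.05171, so 6700 × 0.05171 = 346.5 mSv/h.
Shield: 5.87/3.10 = 1.894 half-value layers → attenuation 2^(−1.894) = 0.2691.
Combined: 346.5 × 0.2691 = 93.24 mSv/h.

93.2 mSv/h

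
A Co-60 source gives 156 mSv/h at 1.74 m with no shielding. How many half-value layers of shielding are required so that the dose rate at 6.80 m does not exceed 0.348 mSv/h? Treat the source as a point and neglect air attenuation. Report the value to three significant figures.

At 6.80 m, distance alone gives (1.74/6.80)² = 0.06548, so 156 × 0.06548 = 10.21 mSv/h.
Further attenuation needed: 10.21/0.348 = 29.34.
n = log₂(29.34) = 4.875 half-value layers.

4.88 half-value layers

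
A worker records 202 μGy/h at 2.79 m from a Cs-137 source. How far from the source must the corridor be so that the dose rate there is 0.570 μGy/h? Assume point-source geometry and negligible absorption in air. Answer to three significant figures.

By the inverse-square law, d₂ = d₁·√(I₁/I₂).
I₁/I₂ = 202/0.570 = 354.4, so d₂ = 2.79 × √354.4 = 52.52 m.

52.5 m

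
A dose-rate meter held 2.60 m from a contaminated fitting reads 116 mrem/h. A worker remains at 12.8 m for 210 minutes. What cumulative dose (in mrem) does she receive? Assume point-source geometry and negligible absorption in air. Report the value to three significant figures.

16.8 mrem

Using I₁d₁² = I₂d₂², rate at 12.8 m:
116 × (2.60/12.8)² = 116 × 0.04126 = 4.786 mrem/h.
Dose = rate × time = 4.786 mrem/h × 3.500 h = 16.75 mrem.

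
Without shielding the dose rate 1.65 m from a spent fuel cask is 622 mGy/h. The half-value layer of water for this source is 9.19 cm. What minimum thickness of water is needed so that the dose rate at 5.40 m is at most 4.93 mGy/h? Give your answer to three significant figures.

32.7 cm

At 5.40 m, distance alone gives 622 × (1.65/5.40)² = 622 × 0.09336 = 58.07 mGy/h.
Further attenuation needed: 58.07/4.93 = 11.78.
n = log₂(11.78) = 3.558 half-value layers.
Thickness = 3.558 × 9.19 cm = 32.70 cm.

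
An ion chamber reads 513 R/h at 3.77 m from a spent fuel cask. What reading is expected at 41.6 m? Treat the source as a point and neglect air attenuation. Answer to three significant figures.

Intensity scales as (d₁/d₂)², so the rate at 41.6 m is
(3.77/41.6)² = 0.008213, so 513 × 0.008213 = 4.213 R/h.

4.21 R/h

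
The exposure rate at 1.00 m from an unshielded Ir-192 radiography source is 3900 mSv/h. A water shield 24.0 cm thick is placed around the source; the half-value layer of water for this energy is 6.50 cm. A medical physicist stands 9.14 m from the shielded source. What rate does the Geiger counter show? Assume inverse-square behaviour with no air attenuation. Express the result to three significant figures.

Distance alone: 3900 × (1.00/9.14)² = 3900 × 0.01197 = 46.68 mSv/h.
Shield: 24.0/6.50 = 3.692 half-value layers → attenuation 2^(−3.692) = 0.07737.
Combined: 46.68 × 0.07737 = 3.612 mSv/h.

3.61 mSv/h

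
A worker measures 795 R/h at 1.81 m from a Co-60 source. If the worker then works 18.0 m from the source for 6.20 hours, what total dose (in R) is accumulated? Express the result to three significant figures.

Since intensity falls as 1/r², rate at 18.0 m:
(1.81/18.0)² = 0.01011, so 795 × 0.01011 = 8.037 R/h.
Dose = rate × time = 8.037 R/h × 6.200 h = 49.83 R.

49.8 R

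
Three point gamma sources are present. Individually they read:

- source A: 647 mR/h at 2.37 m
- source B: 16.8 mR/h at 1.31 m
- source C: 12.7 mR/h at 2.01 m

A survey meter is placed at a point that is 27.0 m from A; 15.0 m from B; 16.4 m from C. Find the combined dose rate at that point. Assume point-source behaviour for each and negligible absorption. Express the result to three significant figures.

By superposition, sum each source's inverse-square contribution:
A: 647 × (2.37/27.0)² = 4.985 mR/h
B: 16.8 × (1.31/15.0)² = 0.1281 mR/h
C: 12.7 × (2.01/16.4)² = 0.1908 mR/h
Total = 4.985 + 0.1281 + 0.1908 = 5.304 mR/h.

5.30 mR/h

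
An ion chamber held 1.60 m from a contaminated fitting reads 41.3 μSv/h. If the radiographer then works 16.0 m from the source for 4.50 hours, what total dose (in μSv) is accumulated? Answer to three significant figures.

1.86 μSv

Intensity scales as (d₁/d₂)², so rate at 16.0 m:
(1.60/16.0)² = 0.01000, so 41.3 × 0.01000 = 0.4130 μSv/h.
Dose = rate × time = 0.4130 μSv/h × 4.500 h = 1.858 μSv.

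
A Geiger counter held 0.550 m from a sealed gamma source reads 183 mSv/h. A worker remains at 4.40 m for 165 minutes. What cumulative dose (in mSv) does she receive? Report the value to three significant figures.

7.86 mSv

Since intensity falls as 1/r², rate at 4.40 m:
183 × (0.550/4.40)² = 183 × 0.01562 = 2.858 mSv/h.
Dose = rate × time = 2.858 mSv/h × 2.750 h = 7.860 mSv.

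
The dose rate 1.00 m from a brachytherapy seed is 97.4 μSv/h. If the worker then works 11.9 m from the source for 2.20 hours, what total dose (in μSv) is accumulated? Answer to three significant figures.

Intensity scales as (d₁/d₂)², so rate at 11.9 m:
97.4 × (1.00/11.9)² = 97.4 × 0.007062 = 0.6878 μSv/h.
Dose = rate × time = 0.6878 μSv/h × 2.200 h = 1.513 μSv.

1.51 μSv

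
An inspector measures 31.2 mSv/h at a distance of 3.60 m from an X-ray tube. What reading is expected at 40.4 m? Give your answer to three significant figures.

By the inverse-square law, the rate at 40.4 m is
31.2 × (3.60/40.4)² = 31.2 × 0.007940 = 0.2477 mSv/h.

0.248 mSv/h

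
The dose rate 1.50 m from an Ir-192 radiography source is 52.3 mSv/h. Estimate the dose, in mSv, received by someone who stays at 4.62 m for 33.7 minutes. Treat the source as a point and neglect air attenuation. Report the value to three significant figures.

3.10 mSv

Applying the 1/r² law, rate at 4.62 m:
(1.50/4.62)² = 0.1054, so 52.3 × 0.1054 = 5.512 mSv/h.
Dose = rate × time = 5.512 mSv/h × 0.5617 h = 3.096 mSv.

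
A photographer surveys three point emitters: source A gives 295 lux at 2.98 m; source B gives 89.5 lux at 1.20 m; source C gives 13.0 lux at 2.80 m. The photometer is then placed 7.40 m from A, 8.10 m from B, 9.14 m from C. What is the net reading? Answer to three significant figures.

51.0 lux

Each source contributes Iᵢ·(dᵢ/rᵢ)²; contributions add.
A: 295 × (2.98/7.40)² = 47.84 lux
B: 89.5 × (1.20/8.10)² = 1.964 lux
C: 13.0 × (2.80/9.14)² = 1.220 lux
Total = 47.84 + 1.964 + 1.220 = 51.02 lux.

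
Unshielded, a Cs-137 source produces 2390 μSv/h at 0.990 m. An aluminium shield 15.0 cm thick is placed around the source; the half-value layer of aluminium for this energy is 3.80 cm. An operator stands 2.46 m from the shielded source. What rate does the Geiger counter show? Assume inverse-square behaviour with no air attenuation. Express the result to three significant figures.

25.1 μSv/h

Distance alone: (0.990/2.46)² = 0.1620, so 2390 × 0.1620 = 387.2 μSv/h.
Shield: 15.0/3.80 = 3.947 half-value layers → attenuation 2^(−3.947) = 0.06484.
Combined: 387.2 × 0.06484 = 25.11 μSv/h.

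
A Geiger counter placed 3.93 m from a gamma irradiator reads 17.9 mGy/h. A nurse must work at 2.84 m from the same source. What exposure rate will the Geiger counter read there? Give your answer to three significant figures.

34.3 mGy/h

By the inverse-square law, scaling from 3.93 m to 2.84 m:
17.9 × (3.93/2.84)² = 17.9 × 1.915 = 34.28 mGy/h.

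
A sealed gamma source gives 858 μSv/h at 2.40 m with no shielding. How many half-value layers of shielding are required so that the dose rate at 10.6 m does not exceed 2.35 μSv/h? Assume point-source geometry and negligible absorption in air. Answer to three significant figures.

4.23 half-value layers

At 10.6 m, distance alone gives 858 × (2.40/10.6)² = 858 × 0.05126 = 43.98 μSv/h.
Further attenuation needed: 43.98/2.35 = 18.71.
n = log₂(18.71) = 4.226 half-value layers.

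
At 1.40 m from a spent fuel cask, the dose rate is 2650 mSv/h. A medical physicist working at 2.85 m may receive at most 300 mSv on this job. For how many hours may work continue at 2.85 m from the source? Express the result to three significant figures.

0.469 h

Applying the 1/r² law, rate at 2.85 m:
2650 × (1.40/2.85)² = 2650 × 0.2413 = 639.4 mSv/h.
Stay time = 300 mSv ÷ 639.4 mSv/h = 0.4692 h.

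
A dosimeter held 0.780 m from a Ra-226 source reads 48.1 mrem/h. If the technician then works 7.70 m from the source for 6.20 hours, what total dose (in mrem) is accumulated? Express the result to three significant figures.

3.06 mrem

Intensity scales as (d₁/d₂)², so rate at 7.70 m:
(0.780/7.70)² = 0.01026, so 48.1 × 0.01026 = 0.4935 mrem/h.
Dose = rate × time = 0.4935 mrem/h × 6.200 h = 3.060 mrem.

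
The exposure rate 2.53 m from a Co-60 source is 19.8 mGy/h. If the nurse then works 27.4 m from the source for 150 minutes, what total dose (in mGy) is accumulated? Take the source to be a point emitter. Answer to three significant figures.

0.422 mGy

Using I₁d₁² = I₂d₂², rate at 27.4 m:
(2.53/27.4)² = 0.008526, so 19.8 × 0.008526 = 0.1688 mGy/h.
Dose = rate × time = 0.1688 mGy/h × 2.500 h = 0.4220 mGy.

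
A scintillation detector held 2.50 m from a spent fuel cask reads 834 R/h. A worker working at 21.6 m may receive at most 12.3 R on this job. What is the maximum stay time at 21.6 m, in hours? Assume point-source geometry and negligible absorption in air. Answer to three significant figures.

1.10 h

Using I₁d₁² = I₂d₂², rate at 21.6 m:
834 × (2.50/21.6)² = 834 × 0.01340 = 11.18 R/h.
Stay time = 12.3 R ÷ 11.18 R/h = 1.100 h.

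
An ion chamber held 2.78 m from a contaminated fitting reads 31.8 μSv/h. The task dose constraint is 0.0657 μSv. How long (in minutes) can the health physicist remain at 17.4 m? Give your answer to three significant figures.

4.86 min

By the inverse-square law, rate at 17.4 m:
(2.78/17.4)² = 0.02553, so 31.8 × 0.02553 = 0.8119 μSv/h.
Stay time = 0.0657 μSv ÷ 0.8119 μSv/h = 0.08092 h = 4.855 min.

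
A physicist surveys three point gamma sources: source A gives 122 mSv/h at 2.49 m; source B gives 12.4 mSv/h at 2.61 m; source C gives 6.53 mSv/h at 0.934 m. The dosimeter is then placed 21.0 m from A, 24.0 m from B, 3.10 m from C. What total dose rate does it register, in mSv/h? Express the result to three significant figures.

Each source contributes Iᵢ·(dᵢ/rᵢ)²; contributions add.
A: 122 × (2.49/21.0)² = 1.715 mSv/h
B: 12.4 × (2.61/24.0)² = 0.1466 mSv/h
C: 6.53 × (0.934/3.10)² = 0.5928 mSv/h
Total = 1.715 + 0.1466 + 0.5928 = 2.454 mSv/h.

2.45 mSv/h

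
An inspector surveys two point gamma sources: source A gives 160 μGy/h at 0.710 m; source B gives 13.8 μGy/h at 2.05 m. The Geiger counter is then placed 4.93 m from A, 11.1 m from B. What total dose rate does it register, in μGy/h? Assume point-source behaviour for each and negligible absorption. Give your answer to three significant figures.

By superposition, sum each source's inverse-square contribution:
A: 160 × (0.710/4.93)² = 3.319 μGy/h
B: 13.8 × (2.05/11.1)² = 0.4707 μGy/h
Total = 3.319 + 0.4707 = 3.790 μGy/h.

3.79 μGy/h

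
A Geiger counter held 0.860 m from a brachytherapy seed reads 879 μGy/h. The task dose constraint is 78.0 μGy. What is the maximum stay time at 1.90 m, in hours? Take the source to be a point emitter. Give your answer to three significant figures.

By the inverse-square law, rate at 1.90 m:
(0.860/1.90)² = 0.2049, so 879 × 0.2049 = 180.1 μGy/h.
Stay time = 78.0 μGy ÷ 180.1 μGy/h = 0.4331 h.

0.433 h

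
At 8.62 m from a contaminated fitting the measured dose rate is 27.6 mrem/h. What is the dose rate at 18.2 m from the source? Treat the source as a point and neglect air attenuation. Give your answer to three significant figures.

Applying the 1/r² law, scaling from 8.62 m to 18.2 m:
27.6 × (8.62/18.2)² = 27.6 × 0.2243 = 6.191 mrem/h.

6.19 mrem/h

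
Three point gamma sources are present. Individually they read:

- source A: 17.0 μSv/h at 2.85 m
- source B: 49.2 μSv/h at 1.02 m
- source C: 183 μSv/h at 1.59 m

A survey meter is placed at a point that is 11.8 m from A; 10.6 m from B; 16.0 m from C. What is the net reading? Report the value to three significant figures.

3.25 μSv/h

By superposition, sum each source's inverse-square contribution:
A: 17.0 × (2.85/11.8)² = 0.9917 μSv/h
B: 49.2 × (1.02/10.6)² = 0.4556 μSv/h
C: 183 × (1.59/16.0)² = 1.807 μSv/h
Total = 0.9917 + 0.4556 + 1.807 = 3.254 μSv/h.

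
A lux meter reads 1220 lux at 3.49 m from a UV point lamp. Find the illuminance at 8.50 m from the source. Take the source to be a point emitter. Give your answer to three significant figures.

206 lux

Intensity scales as (d₁/d₂)², so the rate at 8.50 m is
(3.49/8.50)² = 0.1686, so 1220 × 0.1686 = 205.7 lux.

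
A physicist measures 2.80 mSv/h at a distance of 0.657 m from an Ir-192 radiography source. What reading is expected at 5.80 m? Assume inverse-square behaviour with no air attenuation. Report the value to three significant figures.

Using I₁d₁² = I₂d₂², the rate at 5.80 m is
(0.657/5.80)² = 0.01283, so 2.80 × 0.01283 = 0.03592 mSv/h.

0.0359 mSv/h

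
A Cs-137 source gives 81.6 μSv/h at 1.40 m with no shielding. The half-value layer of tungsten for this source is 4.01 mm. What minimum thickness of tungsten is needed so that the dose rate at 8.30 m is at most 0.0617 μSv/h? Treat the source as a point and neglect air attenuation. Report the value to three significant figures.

21.0 mm

At 8.30 m, distance alone gives 81.6 × (1.40/8.30)² = 81.6 × 0.02845 = 2.322 μSv/h.
Further attenuation needed: 2.322/0.0617 = 37.63.
n = log₂(37.63) = 5.234 half-value layers.
Thickness = 5.234 × 4.01 mm = 20.99 mm.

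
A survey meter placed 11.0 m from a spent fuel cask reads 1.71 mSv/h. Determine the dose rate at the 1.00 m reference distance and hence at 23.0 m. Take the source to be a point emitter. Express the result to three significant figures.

Applying the 1/r² law,
At 1.00 m: (11.0/1.00)² = 121.0, so 1.71 × 121.0 = 206.9 mSv/h
At 23.0 m: (1.00/23.0)² = 0.001890, so 206.9 × 0.001890 = 0.3910 mSv/h.

207 mSv/h; 0.391 mSv/h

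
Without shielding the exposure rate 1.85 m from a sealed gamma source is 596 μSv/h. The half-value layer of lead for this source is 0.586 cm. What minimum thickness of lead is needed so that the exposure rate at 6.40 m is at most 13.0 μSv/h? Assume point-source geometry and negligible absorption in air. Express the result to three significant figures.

1.14 cm

At 6.40 m, distance alone gives (1.85/6.40)² = 0.08356, so 596 × 0.08356 = 49.80 μSv/h.
Further attenuation needed: 49.80/13.0 = 3.831.
n = log₂(3.831) = 1.938 half-value layers.
Thickness = 1.938 × 0.586 cm = 1.136 cm.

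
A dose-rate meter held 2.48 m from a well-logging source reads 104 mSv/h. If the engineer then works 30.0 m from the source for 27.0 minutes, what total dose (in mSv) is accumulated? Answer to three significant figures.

Using I₁d₁² = I₂d₂², rate at 30.0 m:
104 × (2.48/30.0)² = 104 × 0.006834 = 0.7107 mSv/h.
Dose = rate × time = 0.7107 mSv/h × 0.4500 h = 0.3198 mSv.

0.320 mSv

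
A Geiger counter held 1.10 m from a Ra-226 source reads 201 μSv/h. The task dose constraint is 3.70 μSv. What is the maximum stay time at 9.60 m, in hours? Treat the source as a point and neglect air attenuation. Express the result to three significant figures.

By the inverse-square law, rate at 9.60 m:
(1.10/9.60)² = 0.01313, so 201 × 0.01313 = 2.639 μSv/h.
Stay time = 3.70 μSv ÷ 2.639 μSv/h = 1.402 h.

1.40 h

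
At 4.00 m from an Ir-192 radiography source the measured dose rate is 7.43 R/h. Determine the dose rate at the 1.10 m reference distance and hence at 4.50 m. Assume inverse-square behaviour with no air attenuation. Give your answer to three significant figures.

Applying the 1/r² law,
At 1.10 m: 7.43 × (4.00/1.10)² = 7.43 × 13.22 = 98.22 R/h
At 4.50 m: 98.22 × (1.10/4.50)² = 98.22 × 0.05975 = 5.869 R/h.

98.2 R/h; 5.87 R/h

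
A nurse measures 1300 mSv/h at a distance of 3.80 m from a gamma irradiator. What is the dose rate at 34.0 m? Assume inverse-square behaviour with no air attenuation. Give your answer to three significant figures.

16.2 mSv/h

Since intensity falls as 1/r², the rate at 34.0 m is
(3.80/34.0)² = 0.01249, so 1300 × 0.01249 = 16.24 mSv/h.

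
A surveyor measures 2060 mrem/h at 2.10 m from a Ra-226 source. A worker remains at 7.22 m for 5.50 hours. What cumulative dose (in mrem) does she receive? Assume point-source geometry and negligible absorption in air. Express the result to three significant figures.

Since intensity falls as 1/r², rate at 7.22 m:
2060 × (2.10/7.22)² = 2060 × 0.08460 = 174.3 mrem/h.
Dose = rate × time = 174.3 mrem/h × 5.500 h = 958.7 mrem.

959 mrem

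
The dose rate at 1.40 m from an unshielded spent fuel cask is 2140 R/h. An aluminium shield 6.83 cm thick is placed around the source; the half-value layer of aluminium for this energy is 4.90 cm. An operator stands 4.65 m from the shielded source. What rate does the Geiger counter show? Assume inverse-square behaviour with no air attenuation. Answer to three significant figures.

73.8 R/h

Distance alone: (1.40/4.65)² = 0.09065, so 2140 × 0.09065 = 194.0 R/h.
Shield: 6.83/4.90 = 1.394 half-value layers → attenuation 2^(−1.394) = 0.3805.
Combined: 194.0 × 0.3805 = 73.82 R/h.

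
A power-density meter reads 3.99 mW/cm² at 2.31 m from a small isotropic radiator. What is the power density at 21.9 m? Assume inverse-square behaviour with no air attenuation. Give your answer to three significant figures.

0.0444 mW/cm²

Using I₁d₁² = I₂d₂², the rate at 21.9 m is
3.99 × (2.31/21.9)² = 3.99 × 0.01113 = 0.04441 mW/cm².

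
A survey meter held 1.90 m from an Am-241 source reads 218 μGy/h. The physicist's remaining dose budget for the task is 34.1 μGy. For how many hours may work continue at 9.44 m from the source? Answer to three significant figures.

Applying the 1/r² law, rate at 9.44 m:
(1.90/9.44)² = 0.04051, so 218 × 0.04051 = 8.831 μGy/h.
Stay time = 34.1 μGy ÷ 8.831 μGy/h = 3.861 h.

3.86 h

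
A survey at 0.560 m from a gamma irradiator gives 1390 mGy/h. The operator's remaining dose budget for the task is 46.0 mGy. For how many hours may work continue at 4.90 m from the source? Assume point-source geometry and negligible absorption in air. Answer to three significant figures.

Applying the 1/r² law, rate at 4.90 m:
1390 × (0.560/4.90)² = 1390 × 0.01306 = 18.15 mGy/h.
Stay time = 46.0 mGy ÷ 18.15 mGy/h = 2.534 h.

2.53 h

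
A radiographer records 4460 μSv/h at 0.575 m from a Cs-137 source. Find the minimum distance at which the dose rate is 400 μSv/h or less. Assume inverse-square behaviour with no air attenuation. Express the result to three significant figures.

Since intensity falls as 1/r², d₂ = d₁·√(I₁/I₂).
I₁/I₂ = 4460/400 = 11.15, so d₂ = 0.575 × √11.15 = 1.920 m.

1.92 m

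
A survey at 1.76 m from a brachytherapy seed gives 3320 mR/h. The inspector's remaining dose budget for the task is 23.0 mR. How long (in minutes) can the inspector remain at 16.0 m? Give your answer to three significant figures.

Using I₁d₁² = I₂d₂², rate at 16.0 m:
3320 × (1.76/16.0)² = 3320 × 0.01210 = 40.17 mR/h.
Stay time = 23.0 mR ÷ 40.17 mR/h = 0.5726 h = 34.36 min.

34.4 min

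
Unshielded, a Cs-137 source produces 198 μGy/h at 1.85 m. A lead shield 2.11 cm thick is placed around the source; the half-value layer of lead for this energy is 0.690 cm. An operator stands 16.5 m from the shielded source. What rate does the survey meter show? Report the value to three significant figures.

0.299 μGy/h

Distance alone: 198 × (1.85/16.5)² = 198 × 0.01257 = 2.489 μGy/h.
Shield: 2.11/0.690 = 3.058 half-value layers → attenuation 2^(−3.058) = 0.1201.
Combined: 2.489 × 0.1201 = 0.2989 μGy/h.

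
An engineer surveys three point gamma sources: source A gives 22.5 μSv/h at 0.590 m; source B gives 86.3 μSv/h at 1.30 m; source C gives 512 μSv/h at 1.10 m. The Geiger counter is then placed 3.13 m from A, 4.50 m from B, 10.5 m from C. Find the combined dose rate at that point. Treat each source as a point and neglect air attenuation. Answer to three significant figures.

By superposition, sum each source's inverse-square contribution:
A: 22.5 × (0.590/3.13)² = 0.7995 μSv/h
B: 86.3 × (1.30/4.50)² = 7.202 μSv/h
C: 512 × (1.10/10.5)² = 5.619 μSv/h
Total = 0.7995 + 7.202 + 5.619 = 13.62 μSv/h.

13.6 μSv/h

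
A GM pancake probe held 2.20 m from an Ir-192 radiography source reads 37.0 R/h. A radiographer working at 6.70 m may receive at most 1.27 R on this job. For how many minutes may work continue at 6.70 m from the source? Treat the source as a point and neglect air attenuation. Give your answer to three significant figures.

19.1 min

Using I₁d₁² = I₂d₂², rate at 6.70 m:
37.0 × (2.20/6.70)² = 37.0 × 0.1078 = 3.989 R/h.
Stay time = 1.27 R ÷ 3.989 R/h = 0.3184 h = 19.10 min.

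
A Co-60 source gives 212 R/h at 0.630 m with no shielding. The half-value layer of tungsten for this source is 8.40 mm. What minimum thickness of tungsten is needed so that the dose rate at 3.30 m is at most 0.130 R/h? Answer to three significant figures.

49.5 mm

At 3.30 m, distance alone gives (0.630/3.30)² = 0.03645, so 212 × 0.03645 = 7.727 R/h.
Further attenuation needed: 7.727/0.130 = 59.44.
n = log₂(59.44) = 5.893 half-value layers.
Thickness = 5.893 × 8.40 mm = 49.50 mm.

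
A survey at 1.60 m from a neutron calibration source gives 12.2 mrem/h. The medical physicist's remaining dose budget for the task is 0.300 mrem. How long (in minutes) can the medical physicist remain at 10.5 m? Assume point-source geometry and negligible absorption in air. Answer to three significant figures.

Since intensity falls as 1/r², rate at 10.5 m:
12.2 × (1.60/10.5)² = 12.2 × 0.02322 = 0.2833 mrem/h.
Stay time = 0.300 mrem ÷ 0.2833 mrem/h = 1.059 h = 63.54 min.

63.5 min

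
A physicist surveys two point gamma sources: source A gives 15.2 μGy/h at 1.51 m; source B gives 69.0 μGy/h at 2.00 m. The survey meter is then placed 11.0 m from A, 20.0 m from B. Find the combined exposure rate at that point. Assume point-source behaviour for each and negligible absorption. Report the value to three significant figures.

By superposition, sum each source's inverse-square contribution:
A: 15.2 × (1.51/11.0)² = 0.2864 μGy/h
B: 69.0 × (2.00/20.0)² = 0.6900 μGy/h
Total = 0.2864 + 0.6900 = 0.9764 μGy/h.

0.976 μGy/h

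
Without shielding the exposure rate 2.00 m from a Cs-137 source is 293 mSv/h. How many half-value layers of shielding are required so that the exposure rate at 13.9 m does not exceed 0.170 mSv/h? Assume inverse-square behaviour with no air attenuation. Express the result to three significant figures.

5.16 half-value layers

At 13.9 m, distance alone gives (2.00/13.9)² = 0.02070, so 293 × 0.02070 = 6.065 mSv/h.
Further attenuation needed: 6.065/0.170 = 35.68.
n = log₂(35.68) = 5.157 half-value layers.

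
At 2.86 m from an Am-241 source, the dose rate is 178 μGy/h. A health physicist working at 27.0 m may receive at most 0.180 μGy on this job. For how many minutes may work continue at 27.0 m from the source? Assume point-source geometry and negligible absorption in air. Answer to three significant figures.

5.41 min

By the inverse-square law, rate at 27.0 m:
(2.86/27.0)² = 0.01122, so 178 × 0.01122 = 1.997 μGy/h.
Stay time = 0.180 μGy ÷ 1.997 μGy/h = 0.09014 h = 5.408 min.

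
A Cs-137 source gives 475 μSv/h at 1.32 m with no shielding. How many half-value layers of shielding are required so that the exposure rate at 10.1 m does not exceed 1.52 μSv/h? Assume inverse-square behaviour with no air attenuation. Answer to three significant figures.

2.42 half-value layers

At 10.1 m, distance alone gives (1.32/10.1)² = 0.01708, so 475 × 0.01708 = 8.113 μSv/h.
Further attenuation needed: 8.113/1.52 = 5.337.
n = log₂(5.337) = 2.416 half-value layers.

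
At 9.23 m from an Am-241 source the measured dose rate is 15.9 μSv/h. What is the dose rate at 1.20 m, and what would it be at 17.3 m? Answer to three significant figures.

941 μSv/h; 4.53 μSv/h

Since intensity falls as 1/r²,
At 1.20 m: 15.9 × (9.23/1.20)² = 15.9 × 59.16 = 940.6 μSv/h
At 17.3 m: 940.6 × (1.20/17.3)² = 940.6 × 0.004811 = 4.525 μSv/h.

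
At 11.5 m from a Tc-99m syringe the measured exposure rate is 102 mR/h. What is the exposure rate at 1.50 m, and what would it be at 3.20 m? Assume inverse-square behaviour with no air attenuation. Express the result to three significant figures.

By the inverse-square law,
At 1.50 m: (11.5/1.50)² = 58.78, so 102 × 58.78 = 5996 mR/h
At 3.20 m: (1.50/3.20)² = 0.2197, so 5996 × 0.2197 = 1317 mR/h.

6000 mR/h; 1320 mR/h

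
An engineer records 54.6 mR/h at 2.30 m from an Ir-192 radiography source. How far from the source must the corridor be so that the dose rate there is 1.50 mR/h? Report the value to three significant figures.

13.9 m

Applying the 1/r² law, d₂ = d₁·√(I₁/I₂).
I₁/I₂ = 54.6/1.50 = 36.40, so d₂ = 2.30 × √36.40 = 13.88 m.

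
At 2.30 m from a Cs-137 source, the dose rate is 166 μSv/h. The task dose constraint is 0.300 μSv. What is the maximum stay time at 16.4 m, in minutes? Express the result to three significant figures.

5.51 min

Applying the 1/r² law, rate at 16.4 m:
(2.30/16.4)² = 0.01967, so 166 × 0.01967 = 3.265 μSv/h.
Stay time = 0.300 μSv ÷ 3.265 μSv/h = 0.09188 h = 5.513 min.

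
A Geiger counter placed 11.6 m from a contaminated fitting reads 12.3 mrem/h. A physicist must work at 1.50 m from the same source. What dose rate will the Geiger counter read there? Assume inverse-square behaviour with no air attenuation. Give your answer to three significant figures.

By the inverse-square law, scaling from 11.6 m to 1.50 m:
12.3 × (11.6/1.50)² = 12.3 × 59.80 = 735.5 mrem/h.

736 mrem/h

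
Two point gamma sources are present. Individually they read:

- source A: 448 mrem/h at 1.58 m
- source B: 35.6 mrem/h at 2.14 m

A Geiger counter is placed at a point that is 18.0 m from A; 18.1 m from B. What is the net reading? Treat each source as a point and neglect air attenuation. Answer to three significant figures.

3.95 mrem/h

By superposition, sum each source's inverse-square contribution:
A: 448 × (1.58/18.0)² = 3.452 mrem/h
B: 35.6 × (2.14/18.1)² = 0.4976 mrem/h
Total = 3.452 + 0.4976 = 3.950 mrem/h.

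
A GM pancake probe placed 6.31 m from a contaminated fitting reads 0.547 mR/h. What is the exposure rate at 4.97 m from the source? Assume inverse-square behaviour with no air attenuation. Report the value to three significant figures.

Since intensity falls as 1/r², scaling from 6.31 m to 4.97 m:
0.547 × (6.31/4.97)² = 0.547 × 1.612 = 0.8818 mR/h.

0.882 mR/h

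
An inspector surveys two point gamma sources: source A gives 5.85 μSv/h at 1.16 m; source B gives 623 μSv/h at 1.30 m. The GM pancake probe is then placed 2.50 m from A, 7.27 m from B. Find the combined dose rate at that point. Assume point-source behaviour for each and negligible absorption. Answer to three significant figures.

Each source contributes Iᵢ·(dᵢ/rᵢ)²; contributions add.
A: 5.85 × (1.16/2.50)² = 1.259 μSv/h
B: 623 × (1.30/7.27)² = 19.92 μSv/h
Total = 1.259 + 19.92 = 21.18 μSv/h.

21.2 μSv/h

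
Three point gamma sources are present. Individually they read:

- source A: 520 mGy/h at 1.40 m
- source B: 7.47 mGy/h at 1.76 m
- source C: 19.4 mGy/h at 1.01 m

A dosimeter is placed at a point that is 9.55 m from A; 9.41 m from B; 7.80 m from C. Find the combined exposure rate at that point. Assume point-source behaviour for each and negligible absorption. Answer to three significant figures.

By superposition, sum each source's inverse-square contribution:
A: 520 × (1.40/9.55)² = 11.18 mGy/h
B: 7.47 × (1.76/9.41)² = 0.2613 mGy/h
C: 19.4 × (1.01/7.80)² = 0.3253 mGy/h
Total = 11.18 + 0.2613 + 0.3253 = 11.77 mGy/h.

11.8 mGy/h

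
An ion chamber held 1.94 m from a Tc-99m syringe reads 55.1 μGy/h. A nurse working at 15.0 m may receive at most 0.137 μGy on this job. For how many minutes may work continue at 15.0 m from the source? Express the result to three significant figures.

8.92 min

By the inverse-square law, rate at 15.0 m:
(1.94/15.0)² = 0.01673, so 55.1 × 0.01673 = 0.9218 μGy/h.
Stay time = 0.137 μGy ÷ 0.9218 μGy/h = 0.1486 h = 8.916 min.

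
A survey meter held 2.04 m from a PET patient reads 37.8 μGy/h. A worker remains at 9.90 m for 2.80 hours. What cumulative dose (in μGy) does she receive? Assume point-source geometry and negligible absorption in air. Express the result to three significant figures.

4.49 μGy

Since intensity falls as 1/r², rate at 9.90 m:
(2.04/9.90)² = 0.04246, so 37.8 × 0.04246 = 1.605 μGy/h.
Dose = rate × time = 1.605 μGy/h × 2.800 h = 4.494 μGy.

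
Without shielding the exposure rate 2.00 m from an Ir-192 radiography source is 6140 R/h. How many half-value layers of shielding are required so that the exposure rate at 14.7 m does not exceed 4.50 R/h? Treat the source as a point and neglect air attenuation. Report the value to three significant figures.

At 14.7 m, distance alone gives 6140 × (2.00/14.7)² = 6140 × 0.01851 = 113.7 R/h.
Further attenuation needed: 113.7/4.50 = 25.27.
n = log₂(25.27) = 4.659 half-value layers.

4.66 half-value layers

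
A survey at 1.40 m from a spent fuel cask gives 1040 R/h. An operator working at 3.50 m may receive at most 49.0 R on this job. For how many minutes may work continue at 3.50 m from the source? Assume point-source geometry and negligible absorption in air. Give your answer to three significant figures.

Applying the 1/r² law, rate at 3.50 m:
1040 × (1.40/3.50)² = 1040 × 0.1600 = 166.4 R/h.
Stay time = 49.0 R ÷ 166.4 R/h = 0.2945 h = 17.67 min.

17.7 min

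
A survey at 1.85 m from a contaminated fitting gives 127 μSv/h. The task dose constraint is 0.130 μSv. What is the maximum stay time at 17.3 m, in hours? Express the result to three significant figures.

0.0895 h

Since intensity falls as 1/r², rate at 17.3 m:
(1.85/17.3)² = 0.01144, so 127 × 0.01144 = 1.453 μSv/h.
Stay time = 0.130 μSv ÷ 1.453 μSv/h = 0.08947 h.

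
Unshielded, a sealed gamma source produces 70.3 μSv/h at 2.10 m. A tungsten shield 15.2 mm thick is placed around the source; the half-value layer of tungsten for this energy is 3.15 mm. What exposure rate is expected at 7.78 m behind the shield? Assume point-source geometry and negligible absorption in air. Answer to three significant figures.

0.181 μSv/h

Distance alone: (2.10/7.78)² = 0.07286, so 70.3 × 0.07286 = 5.122 μSv/h.
Shield: 15.2/3.15 = 4.825 half-value layers → attenuation 2^(−4.825) = 0.03528.
Combined: 5.122 × 0.03528 = 0.1807 μSv/h.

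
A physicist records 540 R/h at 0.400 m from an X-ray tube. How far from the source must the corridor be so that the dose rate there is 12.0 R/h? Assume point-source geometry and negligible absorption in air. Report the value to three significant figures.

2.68 m

By the inverse-square law, d₂ = d₁·√(I₁/I₂).
I₁/I₂ = 540/12.0 = 45.00, so d₂ = 0.400 × √45.00 = 2.683 m.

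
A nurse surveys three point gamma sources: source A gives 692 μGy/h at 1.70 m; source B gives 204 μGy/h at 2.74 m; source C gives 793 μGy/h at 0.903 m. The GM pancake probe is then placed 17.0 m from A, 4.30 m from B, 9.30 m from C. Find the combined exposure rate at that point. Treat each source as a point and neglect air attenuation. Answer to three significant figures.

Each source contributes Iᵢ·(dᵢ/rᵢ)²; contributions add.
A: 692 × (1.70/17.0)² = 6.920 μGy/h
B: 204 × (2.74/4.30)² = 82.83 μGy/h
C: 793 × (0.903/9.30)² = 7.476 μGy/h
Total = 6.920 + 82.83 + 7.476 = 97.23 μGy/h.

97.2 μGy/h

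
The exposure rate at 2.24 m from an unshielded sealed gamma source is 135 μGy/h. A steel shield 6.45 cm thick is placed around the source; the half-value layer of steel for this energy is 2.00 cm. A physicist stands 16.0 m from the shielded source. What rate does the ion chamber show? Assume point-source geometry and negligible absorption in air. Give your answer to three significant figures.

Distance alone: (2.24/16.0)² = 0.01960, so 135 × 0.01960 = 2.646 μGy/h.
Shield: 6.45/2.00 = 3.225 half-value layers → attenuation 2^(−3.225) = 0.1069.
Combined: 2.646 × 0.1069 = 0.2829 μGy/h.

0.283 μGy/h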